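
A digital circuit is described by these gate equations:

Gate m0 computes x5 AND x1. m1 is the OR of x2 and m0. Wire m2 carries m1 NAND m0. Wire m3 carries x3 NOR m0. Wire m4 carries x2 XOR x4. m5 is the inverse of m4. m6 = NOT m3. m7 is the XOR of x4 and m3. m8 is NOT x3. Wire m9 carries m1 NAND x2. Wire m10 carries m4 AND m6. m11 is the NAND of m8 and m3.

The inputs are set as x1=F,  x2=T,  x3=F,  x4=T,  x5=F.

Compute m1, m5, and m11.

m0 = x5 AND x1 = F AND F = F
m1 = x2 OR m0 = T OR F = T
m3 = x3 NOR m0 = F NOR F = T
m4 = x2 XOR x4 = T XOR T = F
m5 = NOT m4 = NOT F = T
m8 = NOT x3 = NOT F = T
m11 = m8 NAND m3 = T NAND T = F

m1 = T; m5 = T; m11 = F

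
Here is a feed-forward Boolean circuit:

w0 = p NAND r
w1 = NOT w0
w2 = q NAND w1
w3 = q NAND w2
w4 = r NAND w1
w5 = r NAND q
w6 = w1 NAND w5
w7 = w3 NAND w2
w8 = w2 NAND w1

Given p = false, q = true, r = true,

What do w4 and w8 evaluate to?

w0 = p NAND r = false NAND true = true
w1 = NOT w0 = NOT true = false
w2 = q NAND w1 = true NAND false = true
w4 = r NAND w1 = true NAND false = true
w8 = w2 NAND w1 = true NAND false = true

w4 = true, w8 = true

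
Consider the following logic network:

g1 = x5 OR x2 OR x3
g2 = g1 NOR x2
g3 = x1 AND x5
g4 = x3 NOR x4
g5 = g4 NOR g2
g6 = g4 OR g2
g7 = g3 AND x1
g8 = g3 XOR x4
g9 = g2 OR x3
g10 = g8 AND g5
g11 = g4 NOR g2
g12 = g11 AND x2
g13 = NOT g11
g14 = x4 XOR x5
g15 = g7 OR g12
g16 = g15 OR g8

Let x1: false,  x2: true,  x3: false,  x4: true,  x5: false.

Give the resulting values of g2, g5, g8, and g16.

g1 = x5 OR x2 OR x3 = false OR true OR false = true
g2 = g1 NOR x2 = true NOR true = false
g3 = x1 AND x5 = false AND false = false
g4 = x3 NOR x4 = false NOR true = false
g5 = g4 NOR g2 = false NOR false = true
g7 = g3 AND x1 = false AND false = false
g8 = g3 XOR x4 = false XOR true = true
g11 = g4 NOR g2 = false NOR false = true
g12 = g11 AND x2 = true AND true = true
g15 = g7 OR g12 = false OR true = true
g16 = g15 OR g8 = true OR true = true

g2 = false, g5 = true, g8 = true, g16 = true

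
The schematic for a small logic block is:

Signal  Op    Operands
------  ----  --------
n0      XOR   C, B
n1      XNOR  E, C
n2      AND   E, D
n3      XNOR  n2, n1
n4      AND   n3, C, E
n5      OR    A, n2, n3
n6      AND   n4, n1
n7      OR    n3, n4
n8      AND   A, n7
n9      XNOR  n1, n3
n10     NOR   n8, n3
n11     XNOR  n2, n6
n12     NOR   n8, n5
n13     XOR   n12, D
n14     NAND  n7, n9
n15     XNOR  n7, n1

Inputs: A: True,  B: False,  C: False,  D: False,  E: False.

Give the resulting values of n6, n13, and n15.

n1 = E XNOR C = False XNOR False = True
n2 = E AND D = False AND False = False
n3 = n2 XNOR n1 = False XNOR True = False
n4 = n3 AND C AND E = False AND False AND False = False
n5 = A OR n2 OR n3 = True OR False OR False = True
n6 = n4 AND n1 = False AND True = False
n7 = n3 OR n4 = False OR False = False
n8 = A AND n7 = True AND False = False
n12 = n8 NOR n5 = False NOR True = False
n13 = n12 XOR D = False XOR False = False
n15 = n7 XNOR n1 = False XNOR True = False

n6 = False; n13 = False; n15 = False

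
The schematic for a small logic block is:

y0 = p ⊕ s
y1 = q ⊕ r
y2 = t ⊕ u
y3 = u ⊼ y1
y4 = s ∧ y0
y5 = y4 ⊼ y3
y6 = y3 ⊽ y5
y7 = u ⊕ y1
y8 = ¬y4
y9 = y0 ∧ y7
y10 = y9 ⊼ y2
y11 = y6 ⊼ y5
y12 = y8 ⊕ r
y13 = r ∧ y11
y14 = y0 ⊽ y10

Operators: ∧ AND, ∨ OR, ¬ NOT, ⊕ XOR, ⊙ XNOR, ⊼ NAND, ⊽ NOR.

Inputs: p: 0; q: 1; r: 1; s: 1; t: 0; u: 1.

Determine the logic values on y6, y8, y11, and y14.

y0 = p XOR s = 0 XOR 1 = 1
y1 = q XOR r = 1 XOR 1 = 0
y2 = t XOR u = 0 XOR 1 = 1
y3 = u NAND y1 = 1 NAND 0 = 1
y4 = s AND y0 = 1 AND 1 = 1
y5 = y4 NAND y3 = 1 NAND 1 = 0
y6 = y3 NOR y5 = 1 NOR 0 = 0
y7 = u XOR y1 = 1 XOR 0 = 1
y8 = NOT y4 = NOT 1 = 0
y9 = y0 AND y7 = 1 AND 1 = 1
y10 = y9 NAND y2 = 1 NAND 1 = 0
y11 = y6 NAND y5 = 0 NAND 0 = 1
y14 = y0 NOR y10 = 1 NOR 0 = 0

y6 = 0, y8 = 0, y11 = 1, y14 = 0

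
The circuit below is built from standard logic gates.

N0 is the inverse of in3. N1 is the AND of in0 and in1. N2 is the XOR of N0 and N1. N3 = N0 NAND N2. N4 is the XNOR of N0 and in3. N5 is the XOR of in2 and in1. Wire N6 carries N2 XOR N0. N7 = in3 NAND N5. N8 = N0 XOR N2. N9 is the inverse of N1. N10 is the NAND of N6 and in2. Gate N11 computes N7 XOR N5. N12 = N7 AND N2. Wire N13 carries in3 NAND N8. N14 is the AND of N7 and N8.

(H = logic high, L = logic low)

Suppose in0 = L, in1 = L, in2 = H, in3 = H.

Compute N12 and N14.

N12 = L, N14 = L

N0 = NOT in3 = NOT H = L
N1 = in0 AND in1 = L AND L = L
N2 = N0 XOR N1 = L XOR L = L
N5 = in2 XOR in1 = H XOR L = H
N7 = in3 NAND N5 = H NAND H = L
N8 = N0 XOR N2 = L XOR L = L
N12 = N7 AND N2 = L AND L = L
N14 = N7 AND N8 = L AND L = L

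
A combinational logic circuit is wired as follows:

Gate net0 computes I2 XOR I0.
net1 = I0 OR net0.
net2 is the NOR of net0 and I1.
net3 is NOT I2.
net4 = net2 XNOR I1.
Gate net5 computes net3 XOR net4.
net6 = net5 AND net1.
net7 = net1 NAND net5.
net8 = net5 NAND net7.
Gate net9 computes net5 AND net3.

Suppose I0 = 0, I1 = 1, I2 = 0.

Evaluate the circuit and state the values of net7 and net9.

net7 = 1  net9 = 1

net0 = I2 XOR I0 = 0 XOR 0 = 0
net1 = I0 OR net0 = 0 OR 0 = 0
net2 = net0 NOR I1 = 0 NOR 1 = 0
net3 = NOT I2 = NOT 0 = 1
net4 = net2 XNOR I1 = 0 XNOR 1 = 0
net5 = net3 XOR net4 = 1 XOR 0 = 1
net7 = net1 NAND net5 = 0 NAND 1 = 1
net9 = net5 AND net3 = 1 AND 1 = 1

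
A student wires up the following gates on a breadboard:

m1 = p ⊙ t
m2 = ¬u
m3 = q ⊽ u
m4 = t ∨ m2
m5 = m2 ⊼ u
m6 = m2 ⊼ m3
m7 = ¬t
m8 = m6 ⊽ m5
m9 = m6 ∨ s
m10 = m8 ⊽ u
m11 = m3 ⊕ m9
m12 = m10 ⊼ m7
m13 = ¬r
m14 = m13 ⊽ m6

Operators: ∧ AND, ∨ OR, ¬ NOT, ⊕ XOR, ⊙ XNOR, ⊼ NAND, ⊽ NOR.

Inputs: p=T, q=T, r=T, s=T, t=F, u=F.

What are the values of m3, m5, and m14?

m3 = F, m5 = T, m14 = F

m2 = NOT u = NOT F = T
m3 = q NOR u = T NOR F = F
m5 = m2 NAND u = T NAND F = T
m6 = m2 NAND m3 = T NAND F = T
m13 = NOT r = NOT T = F
m14 = m13 NOR m6 = F NOR T = F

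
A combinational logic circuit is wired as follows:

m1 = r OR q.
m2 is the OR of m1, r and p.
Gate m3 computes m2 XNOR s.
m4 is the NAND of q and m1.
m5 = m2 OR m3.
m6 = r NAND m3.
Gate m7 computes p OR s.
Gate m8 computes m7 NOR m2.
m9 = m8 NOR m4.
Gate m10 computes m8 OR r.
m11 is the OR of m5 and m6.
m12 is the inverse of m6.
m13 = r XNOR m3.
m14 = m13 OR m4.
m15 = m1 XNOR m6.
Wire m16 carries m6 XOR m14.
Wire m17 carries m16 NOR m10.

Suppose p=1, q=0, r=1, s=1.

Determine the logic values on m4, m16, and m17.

m4 = 1, m16 = 1, m17 = 0

m1 = r OR q = 1 OR 0 = 1
m2 = m1 OR r OR p = 1 OR 1 OR 1 = 1
m3 = m2 XNOR s = 1 XNOR 1 = 1
m4 = q NAND m1 = 0 NAND 1 = 1
m6 = r NAND m3 = 1 NAND 1 = 0
m7 = p OR s = 1 OR 1 = 1
m8 = m7 NOR m2 = 1 NOR 1 = 0
m10 = m8 OR r = 0 OR 1 = 1
m13 = r XNOR m3 = 1 XNOR 1 = 1
m14 = m13 OR m4 = 1 OR 1 = 1
m16 = m6 XOR m14 = 0 XOR 1 = 1
m17 = m16 NOR m10 = 1 NOR 1 = 0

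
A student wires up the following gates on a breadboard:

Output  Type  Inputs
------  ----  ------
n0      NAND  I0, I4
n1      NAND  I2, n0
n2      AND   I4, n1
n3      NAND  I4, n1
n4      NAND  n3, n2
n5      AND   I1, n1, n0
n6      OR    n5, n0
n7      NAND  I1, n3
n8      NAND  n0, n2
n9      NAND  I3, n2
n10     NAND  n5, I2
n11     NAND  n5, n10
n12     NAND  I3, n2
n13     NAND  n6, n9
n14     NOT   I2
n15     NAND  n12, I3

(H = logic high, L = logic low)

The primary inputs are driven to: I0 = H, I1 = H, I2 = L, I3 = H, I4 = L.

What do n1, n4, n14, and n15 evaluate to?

n0 = I0 NAND I4 = H NAND L = H
n1 = I2 NAND n0 = L NAND H = H
n2 = I4 AND n1 = L AND H = L
n3 = I4 NAND n1 = L NAND H = H
n4 = n3 NAND n2 = H NAND L = H
n12 = I3 NAND n2 = H NAND L = H
n14 = NOT I2 = NOT L = H
n15 = n12 NAND I3 = H NAND H = L

n1 = H; n4 = H; n14 = H; n15 = L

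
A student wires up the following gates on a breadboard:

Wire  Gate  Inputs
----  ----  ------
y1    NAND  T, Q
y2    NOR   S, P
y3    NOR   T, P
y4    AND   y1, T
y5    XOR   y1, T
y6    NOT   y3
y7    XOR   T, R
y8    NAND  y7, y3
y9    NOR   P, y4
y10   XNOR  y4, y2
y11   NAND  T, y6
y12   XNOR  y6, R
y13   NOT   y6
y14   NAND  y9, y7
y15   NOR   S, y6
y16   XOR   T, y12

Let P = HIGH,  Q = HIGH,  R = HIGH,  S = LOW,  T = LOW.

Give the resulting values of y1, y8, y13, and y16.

y1 = HIGH; y8 = HIGH; y13 = LOW; y16 = HIGH

y1 = T NAND Q = LOW NAND HIGH = HIGH
y3 = T NOR P = LOW NOR HIGH = LOW
y6 = NOT y3 = NOT LOW = HIGH
y7 = T XOR R = LOW XOR HIGH = HIGH
y8 = y7 NAND y3 = HIGH NAND LOW = HIGH
y12 = y6 XNOR R = HIGH XNOR HIGH = HIGH
y13 = NOT y6 = NOT HIGH = LOW
y16 = T XOR y12 = LOW XOR HIGH = HIGH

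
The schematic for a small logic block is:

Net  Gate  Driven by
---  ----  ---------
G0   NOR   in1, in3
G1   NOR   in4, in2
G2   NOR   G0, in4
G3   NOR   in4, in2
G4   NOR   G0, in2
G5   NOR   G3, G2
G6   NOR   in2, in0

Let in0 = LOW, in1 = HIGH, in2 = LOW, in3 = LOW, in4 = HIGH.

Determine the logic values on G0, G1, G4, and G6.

G0 = LOW, G1 = LOW, G4 = HIGH, G6 = HIGH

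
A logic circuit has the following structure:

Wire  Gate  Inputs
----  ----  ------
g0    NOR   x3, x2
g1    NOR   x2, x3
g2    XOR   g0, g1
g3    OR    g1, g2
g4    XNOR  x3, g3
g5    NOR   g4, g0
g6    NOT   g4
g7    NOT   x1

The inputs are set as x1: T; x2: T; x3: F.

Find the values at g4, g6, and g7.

g4 = T; g6 = F; g7 = F

g0 = x3 NOR x2 = F NOR T = F
g1 = x2 NOR x3 = T NOR F = F
g2 = g0 XOR g1 = F XOR F = F
g3 = g1 OR g2 = F OR F = F
g4 = x3 XNOR g3 = F XNOR F = T
g6 = NOT g4 = NOT T = F
g7 = NOT x1 = NOT T = F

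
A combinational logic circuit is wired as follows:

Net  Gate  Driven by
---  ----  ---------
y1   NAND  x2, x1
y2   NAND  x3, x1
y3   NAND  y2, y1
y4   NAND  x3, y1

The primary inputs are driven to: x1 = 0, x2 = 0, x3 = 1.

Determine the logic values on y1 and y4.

y1 = 1; y4 = 0

y1 = x2 NAND x1 = 0 NAND 0 = 1
y4 = x3 NAND y1 = 1 NAND 1 = 0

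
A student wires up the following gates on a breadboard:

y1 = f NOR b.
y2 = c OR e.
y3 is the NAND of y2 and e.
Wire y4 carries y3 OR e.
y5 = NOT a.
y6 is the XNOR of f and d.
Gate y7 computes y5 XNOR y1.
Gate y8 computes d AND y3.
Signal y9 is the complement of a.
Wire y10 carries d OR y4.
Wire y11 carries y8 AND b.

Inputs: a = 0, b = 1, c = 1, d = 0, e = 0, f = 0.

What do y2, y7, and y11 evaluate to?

y1 = f NOR b = 0 NOR 1 = 0
y2 = c OR e = 1 OR 0 = 1
y3 = y2 NAND e = 1 NAND 0 = 1
y5 = NOT a = NOT 0 = 1
y7 = y5 XNOR y1 = 1 XNOR 0 = 0
y8 = d AND y3 = 0 AND 1 = 0
y11 = y8 AND b = 0 AND 1 = 0

y2 = 1, y7 = 0, y11 = 0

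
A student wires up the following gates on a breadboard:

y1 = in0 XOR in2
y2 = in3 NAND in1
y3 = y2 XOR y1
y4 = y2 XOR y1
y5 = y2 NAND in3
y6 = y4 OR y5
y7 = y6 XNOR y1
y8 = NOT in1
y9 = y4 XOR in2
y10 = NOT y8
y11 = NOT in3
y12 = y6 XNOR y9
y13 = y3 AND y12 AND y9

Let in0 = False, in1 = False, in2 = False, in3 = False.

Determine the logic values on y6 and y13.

y6 = True, y13 = True

y1 = in0 XOR in2 = False XOR False = False
y2 = in3 NAND in1 = False NAND False = True
y3 = y2 XOR y1 = True XOR False = True
y4 = y2 XOR y1 = True XOR False = True
y5 = y2 NAND in3 = True NAND False = True
y6 = y4 OR y5 = True OR True = True
y9 = y4 XOR in2 = True XOR False = True
y12 = y6 XNOR y9 = True XNOR True = True
y13 = y3 AND y12 AND y9 = True AND True AND True = True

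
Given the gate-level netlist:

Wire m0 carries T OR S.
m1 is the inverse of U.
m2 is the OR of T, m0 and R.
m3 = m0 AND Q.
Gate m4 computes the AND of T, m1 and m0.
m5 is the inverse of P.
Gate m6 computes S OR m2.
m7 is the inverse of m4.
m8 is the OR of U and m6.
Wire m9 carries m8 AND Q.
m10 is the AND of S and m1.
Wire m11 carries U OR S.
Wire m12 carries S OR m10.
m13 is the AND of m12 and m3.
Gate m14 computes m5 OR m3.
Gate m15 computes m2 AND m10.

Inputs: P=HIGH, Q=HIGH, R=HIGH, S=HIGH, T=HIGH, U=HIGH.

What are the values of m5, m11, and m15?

m5 = LOW, m11 = HIGH, m15 = LOW

m0 = T OR S = HIGH OR HIGH = HIGH
m1 = NOT U = NOT HIGH = LOW
m2 = T OR m0 OR R = HIGH OR HIGH OR HIGH = HIGH
m5 = NOT P = NOT HIGH = LOW
m10 = S AND m1 = HIGH AND LOW = LOW
m11 = U OR S = HIGH OR HIGH = HIGH
m15 = m2 AND m10 = HIGH AND LOW = LOW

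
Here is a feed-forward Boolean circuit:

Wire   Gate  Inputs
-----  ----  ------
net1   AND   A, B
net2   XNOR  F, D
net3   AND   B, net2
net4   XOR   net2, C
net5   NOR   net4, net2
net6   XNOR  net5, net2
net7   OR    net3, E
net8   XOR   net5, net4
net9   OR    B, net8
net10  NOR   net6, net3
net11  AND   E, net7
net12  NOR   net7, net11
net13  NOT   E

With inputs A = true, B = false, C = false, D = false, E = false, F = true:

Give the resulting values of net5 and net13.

net5 = true; net13 = true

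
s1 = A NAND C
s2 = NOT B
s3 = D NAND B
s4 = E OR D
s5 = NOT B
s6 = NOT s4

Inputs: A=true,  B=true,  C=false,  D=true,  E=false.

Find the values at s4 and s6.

s4 = true  s6 = false

s4 = E OR D = false OR true = true
s6 = NOT s4 = NOT true = false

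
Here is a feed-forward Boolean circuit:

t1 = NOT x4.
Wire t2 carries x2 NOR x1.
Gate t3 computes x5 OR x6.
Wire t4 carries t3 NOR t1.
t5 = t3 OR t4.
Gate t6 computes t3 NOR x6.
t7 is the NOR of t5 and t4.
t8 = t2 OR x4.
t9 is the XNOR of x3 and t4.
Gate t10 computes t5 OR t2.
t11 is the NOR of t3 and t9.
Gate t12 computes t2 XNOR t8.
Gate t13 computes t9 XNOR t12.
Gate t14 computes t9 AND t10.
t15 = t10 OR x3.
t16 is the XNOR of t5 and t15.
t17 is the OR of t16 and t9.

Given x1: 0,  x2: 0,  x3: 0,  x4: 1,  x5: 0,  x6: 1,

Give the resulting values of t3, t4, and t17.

t1 = NOT x4 = NOT 1 = 0
t2 = x2 NOR x1 = 0 NOR 0 = 1
t3 = x5 OR x6 = 0 OR 1 = 1
t4 = t3 NOR t1 = 1 NOR 0 = 0
t5 = t3 OR t4 = 1 OR 0 = 1
t9 = x3 XNOR t4 = 0 XNOR 0 = 1
t10 = t5 OR t2 = 1 OR 1 = 1
t15 = t10 OR x3 = 1 OR 0 = 1
t16 = t5 XNOR t15 = 1 XNOR 1 = 1
t17 = t16 OR t9 = 1 OR 1 = 1

t3 = 1, t4 = 0, t17 = 1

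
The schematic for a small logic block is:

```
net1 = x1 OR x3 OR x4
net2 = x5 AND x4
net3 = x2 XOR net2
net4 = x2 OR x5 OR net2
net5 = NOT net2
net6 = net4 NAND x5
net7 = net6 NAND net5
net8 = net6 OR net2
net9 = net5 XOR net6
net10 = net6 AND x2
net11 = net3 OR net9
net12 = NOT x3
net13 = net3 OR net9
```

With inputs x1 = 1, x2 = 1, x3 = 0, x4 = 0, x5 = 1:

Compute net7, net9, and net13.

net7 = 1  net9 = 1  net13 = 1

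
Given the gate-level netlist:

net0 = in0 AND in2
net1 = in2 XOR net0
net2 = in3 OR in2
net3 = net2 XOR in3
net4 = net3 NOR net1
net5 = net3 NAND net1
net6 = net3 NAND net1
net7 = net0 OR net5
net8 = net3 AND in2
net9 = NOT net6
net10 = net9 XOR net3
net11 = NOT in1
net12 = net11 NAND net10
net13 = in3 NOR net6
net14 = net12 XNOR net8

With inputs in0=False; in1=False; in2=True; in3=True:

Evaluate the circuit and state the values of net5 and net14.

net0 = in0 AND in2 = False AND True = False
net1 = in2 XOR net0 = True XOR False = True
net2 = in3 OR in2 = True OR True = True
net3 = net2 XOR in3 = True XOR True = False
net5 = net3 NAND net1 = False NAND True = True
net6 = net3 NAND net1 = False NAND True = True
net8 = net3 AND in2 = False AND True = False
net9 = NOT net6 = NOT True = False
net10 = net9 XOR net3 = False XOR False = False
net11 = NOT in1 = NOT False = True
net12 = net11 NAND net10 = True NAND False = True
net14 = net12 XNOR net8 = True XNOR False = False

net5 = True, net14 = False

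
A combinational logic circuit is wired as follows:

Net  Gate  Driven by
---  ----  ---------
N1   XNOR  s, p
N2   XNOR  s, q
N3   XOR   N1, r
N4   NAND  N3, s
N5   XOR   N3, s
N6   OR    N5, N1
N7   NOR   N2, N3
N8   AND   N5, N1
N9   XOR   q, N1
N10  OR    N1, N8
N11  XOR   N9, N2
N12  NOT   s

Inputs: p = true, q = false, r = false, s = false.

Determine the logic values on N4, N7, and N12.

N1 = s XNOR p = false XNOR true = false
N2 = s XNOR q = false XNOR false = true
N3 = N1 XOR r = false XOR false = false
N4 = N3 NAND s = false NAND false = true
N7 = N2 NOR N3 = true NOR false = false
N12 = NOT s = NOT false = true

N4 = true, N7 = false, N12 = true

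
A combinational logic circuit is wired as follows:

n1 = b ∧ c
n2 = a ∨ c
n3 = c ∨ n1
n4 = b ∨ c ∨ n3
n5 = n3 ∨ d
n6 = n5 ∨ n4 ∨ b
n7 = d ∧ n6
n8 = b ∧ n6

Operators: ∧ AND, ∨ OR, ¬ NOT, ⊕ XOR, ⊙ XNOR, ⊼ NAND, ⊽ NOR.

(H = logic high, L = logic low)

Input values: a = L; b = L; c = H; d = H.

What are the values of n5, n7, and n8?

n5 = H  n7 = H  n8 = L

n1 = b AND c = L AND H = L
n3 = c OR n1 = H OR L = H
n4 = b OR c OR n3 = L OR H OR H = H
n5 = n3 OR d = H OR H = H
n6 = n5 OR n4 OR b = H OR H OR L = H
n7 = d AND n6 = H AND H = H
n8 = b AND n6 = L AND H = L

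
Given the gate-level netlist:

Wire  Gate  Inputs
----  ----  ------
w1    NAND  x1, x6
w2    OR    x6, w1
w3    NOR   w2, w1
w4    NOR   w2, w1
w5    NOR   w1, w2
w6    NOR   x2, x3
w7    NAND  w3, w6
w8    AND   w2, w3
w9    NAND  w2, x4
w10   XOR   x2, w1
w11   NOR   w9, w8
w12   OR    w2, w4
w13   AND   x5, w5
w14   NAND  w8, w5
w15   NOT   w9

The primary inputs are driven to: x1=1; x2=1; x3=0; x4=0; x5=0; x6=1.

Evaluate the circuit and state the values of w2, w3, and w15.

w2 = 1  w3 = 0  w15 = 0

w1 = x1 NAND x6 = 1 NAND 1 = 0
w2 = x6 OR w1 = 1 OR 0 = 1
w3 = w2 NOR w1 = 1 NOR 0 = 0
w9 = w2 NAND x4 = 1 NAND 0 = 1
w15 = NOT w9 = NOT 1 = 0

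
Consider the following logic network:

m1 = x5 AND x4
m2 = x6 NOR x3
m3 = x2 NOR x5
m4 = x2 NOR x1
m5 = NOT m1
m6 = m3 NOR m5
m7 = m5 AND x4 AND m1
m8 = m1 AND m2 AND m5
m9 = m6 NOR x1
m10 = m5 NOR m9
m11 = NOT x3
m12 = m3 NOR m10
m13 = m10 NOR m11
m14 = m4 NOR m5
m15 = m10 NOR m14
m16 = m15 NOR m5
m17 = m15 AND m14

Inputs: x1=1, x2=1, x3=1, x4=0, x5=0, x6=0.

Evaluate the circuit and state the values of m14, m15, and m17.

m14 = 0; m15 = 1; m17 = 0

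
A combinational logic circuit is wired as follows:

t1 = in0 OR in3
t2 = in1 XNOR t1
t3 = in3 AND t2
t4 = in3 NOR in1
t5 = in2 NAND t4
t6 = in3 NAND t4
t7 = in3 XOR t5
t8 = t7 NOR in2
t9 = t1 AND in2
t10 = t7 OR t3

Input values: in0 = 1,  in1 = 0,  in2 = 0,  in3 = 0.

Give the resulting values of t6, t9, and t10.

t6 = 1, t9 = 0, t10 = 1

t1 = in0 OR in3 = 1 OR 0 = 1
t2 = in1 XNOR t1 = 0 XNOR 1 = 0
t3 = in3 AND t2 = 0 AND 0 = 0
t4 = in3 NOR in1 = 0 NOR 0 = 1
t5 = in2 NAND t4 = 0 NAND 1 = 1
t6 = in3 NAND t4 = 0 NAND 1 = 1
t7 = in3 XOR t5 = 0 XOR 1 = 1
t9 = t1 AND in2 = 1 AND 0 = 0
t10 = t7 OR t3 = 1 OR 0 = 1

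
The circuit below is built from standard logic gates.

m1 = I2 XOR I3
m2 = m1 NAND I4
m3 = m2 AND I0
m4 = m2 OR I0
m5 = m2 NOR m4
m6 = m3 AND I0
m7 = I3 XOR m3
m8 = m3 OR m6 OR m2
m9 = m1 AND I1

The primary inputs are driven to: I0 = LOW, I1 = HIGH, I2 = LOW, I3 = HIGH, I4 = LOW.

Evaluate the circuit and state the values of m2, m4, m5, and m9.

m1 = I2 XOR I3 = LOW XOR HIGH = HIGH
m2 = m1 NAND I4 = HIGH NAND LOW = HIGH
m4 = m2 OR I0 = HIGH OR LOW = HIGH
m5 = m2 NOR m4 = HIGH NOR HIGH = LOW
m9 = m1 AND I1 = HIGH AND HIGH = HIGH

m2 = HIGH, m4 = HIGH, m5 = LOW, m9 = HIGH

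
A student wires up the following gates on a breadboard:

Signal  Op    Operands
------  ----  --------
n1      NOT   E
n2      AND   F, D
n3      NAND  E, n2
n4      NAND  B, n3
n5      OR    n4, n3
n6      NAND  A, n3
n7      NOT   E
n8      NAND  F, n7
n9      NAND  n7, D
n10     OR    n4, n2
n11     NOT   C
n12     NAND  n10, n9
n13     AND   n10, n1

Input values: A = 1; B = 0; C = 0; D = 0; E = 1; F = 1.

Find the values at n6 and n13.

n6 = 0, n13 = 0

n1 = NOT E = NOT 1 = 0
n2 = F AND D = 1 AND 0 = 0
n3 = E NAND n2 = 1 NAND 0 = 1
n4 = B NAND n3 = 0 NAND 1 = 1
n6 = A NAND n3 = 1 NAND 1 = 0
n10 = n4 OR n2 = 1 OR 0 = 1
n13 = n10 AND n1 = 1 AND 0 = 0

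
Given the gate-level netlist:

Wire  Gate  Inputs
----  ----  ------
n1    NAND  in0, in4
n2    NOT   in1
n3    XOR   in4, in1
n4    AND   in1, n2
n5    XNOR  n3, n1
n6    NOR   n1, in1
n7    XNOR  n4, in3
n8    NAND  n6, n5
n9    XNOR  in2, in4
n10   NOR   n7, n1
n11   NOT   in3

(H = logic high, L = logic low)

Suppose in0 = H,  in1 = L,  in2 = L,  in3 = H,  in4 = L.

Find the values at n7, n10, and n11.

n7 = L, n10 = L, n11 = L

n1 = in0 NAND in4 = H NAND L = H
n2 = NOT in1 = NOT L = H
n4 = in1 AND n2 = L AND H = L
n7 = n4 XNOR in3 = L XNOR H = L
n10 = n7 NOR n1 = L NOR H = L
n11 = NOT in3 = NOT H = L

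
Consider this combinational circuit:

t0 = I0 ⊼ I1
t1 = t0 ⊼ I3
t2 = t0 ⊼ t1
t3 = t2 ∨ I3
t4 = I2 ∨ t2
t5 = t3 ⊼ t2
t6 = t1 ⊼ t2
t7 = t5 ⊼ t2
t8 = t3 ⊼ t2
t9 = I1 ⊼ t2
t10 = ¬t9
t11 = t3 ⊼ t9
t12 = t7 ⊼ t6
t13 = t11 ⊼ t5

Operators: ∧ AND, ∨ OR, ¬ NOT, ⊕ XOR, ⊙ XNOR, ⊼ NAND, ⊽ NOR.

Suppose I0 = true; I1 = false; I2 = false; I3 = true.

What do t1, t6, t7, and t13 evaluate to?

t0 = I0 NAND I1 = true NAND false = true
t1 = t0 NAND I3 = true NAND true = false
t2 = t0 NAND t1 = true NAND false = true
t3 = t2 OR I3 = true OR true = true
t5 = t3 NAND t2 = true NAND true = false
t6 = t1 NAND t2 = false NAND true = true
t7 = t5 NAND t2 = false NAND true = true
t9 = I1 NAND t2 = false NAND true = true
t11 = t3 NAND t9 = true NAND true = false
t13 = t11 NAND t5 = false NAND false = true

t1 = false, t6 = true, t7 = true, t13 = true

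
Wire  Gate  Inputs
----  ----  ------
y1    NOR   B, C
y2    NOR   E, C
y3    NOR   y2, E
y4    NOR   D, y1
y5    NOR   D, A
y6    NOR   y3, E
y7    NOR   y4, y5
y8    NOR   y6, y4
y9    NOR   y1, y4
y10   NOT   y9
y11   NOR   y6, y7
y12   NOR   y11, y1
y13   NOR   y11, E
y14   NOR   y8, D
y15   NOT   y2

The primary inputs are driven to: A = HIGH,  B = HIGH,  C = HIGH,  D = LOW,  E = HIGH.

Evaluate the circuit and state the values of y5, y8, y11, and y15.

y1 = B NOR C = HIGH NOR HIGH = LOW
y2 = E NOR C = HIGH NOR HIGH = LOW
y3 = y2 NOR E = LOW NOR HIGH = LOW
y4 = D NOR y1 = LOW NOR LOW = HIGH
y5 = D NOR A = LOW NOR HIGH = LOW
y6 = y3 NOR E = LOW NOR HIGH = LOW
y7 = y4 NOR y5 = HIGH NOR LOW = LOW
y8 = y6 NOR y4 = LOW NOR HIGH = LOW
y11 = y6 NOR y7 = LOW NOR LOW = HIGH
y15 = NOT y2 = NOT LOW = HIGH

y5 = LOW; y8 = LOW; y11 = HIGH; y15 = HIGH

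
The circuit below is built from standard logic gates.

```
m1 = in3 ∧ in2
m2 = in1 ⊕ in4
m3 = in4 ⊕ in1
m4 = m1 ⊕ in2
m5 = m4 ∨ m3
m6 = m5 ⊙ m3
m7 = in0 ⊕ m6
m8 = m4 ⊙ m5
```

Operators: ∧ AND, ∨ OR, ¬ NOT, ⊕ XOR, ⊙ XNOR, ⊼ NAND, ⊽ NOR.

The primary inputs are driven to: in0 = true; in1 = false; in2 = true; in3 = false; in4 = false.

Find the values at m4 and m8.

m1 = in3 AND in2 = false AND true = false
m3 = in4 XOR in1 = false XOR false = false
m4 = m1 XOR in2 = false XOR true = true
m5 = m4 OR m3 = true OR false = true
m8 = m4 XNOR m5 = true XNOR true = true

m4 = true, m8 = true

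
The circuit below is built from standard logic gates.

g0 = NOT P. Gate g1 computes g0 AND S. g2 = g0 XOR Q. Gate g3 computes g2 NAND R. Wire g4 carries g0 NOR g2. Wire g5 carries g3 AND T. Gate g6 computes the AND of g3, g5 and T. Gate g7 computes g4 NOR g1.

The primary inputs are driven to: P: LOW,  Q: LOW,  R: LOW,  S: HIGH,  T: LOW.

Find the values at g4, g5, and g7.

g0 = NOT P = NOT LOW = HIGH
g1 = g0 AND S = HIGH AND HIGH = HIGH
g2 = g0 XOR Q = HIGH XOR LOW = HIGH
g3 = g2 NAND R = HIGH NAND LOW = HIGH
g4 = g0 NOR g2 = HIGH NOR HIGH = LOW
g5 = g3 AND T = HIGH AND LOW = LOW
g7 = g4 NOR g1 = LOW NOR HIGH = LOW

g4 = LOW; g5 = LOW; g7 = LOW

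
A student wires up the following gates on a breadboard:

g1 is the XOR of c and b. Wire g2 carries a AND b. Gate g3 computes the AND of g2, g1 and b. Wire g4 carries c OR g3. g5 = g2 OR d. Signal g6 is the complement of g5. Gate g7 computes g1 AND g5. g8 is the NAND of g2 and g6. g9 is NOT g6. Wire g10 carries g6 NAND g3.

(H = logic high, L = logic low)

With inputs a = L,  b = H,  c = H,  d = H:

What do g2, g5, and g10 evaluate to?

g1 = c XOR b = H XOR H = L
g2 = a AND b = L AND H = L
g3 = g2 AND g1 AND b = L AND L AND H = L
g5 = g2 OR d = L OR H = H
g6 = NOT g5 = NOT H = L
g10 = g6 NAND g3 = L NAND L = H

g2 = L, g5 = H, g10 = H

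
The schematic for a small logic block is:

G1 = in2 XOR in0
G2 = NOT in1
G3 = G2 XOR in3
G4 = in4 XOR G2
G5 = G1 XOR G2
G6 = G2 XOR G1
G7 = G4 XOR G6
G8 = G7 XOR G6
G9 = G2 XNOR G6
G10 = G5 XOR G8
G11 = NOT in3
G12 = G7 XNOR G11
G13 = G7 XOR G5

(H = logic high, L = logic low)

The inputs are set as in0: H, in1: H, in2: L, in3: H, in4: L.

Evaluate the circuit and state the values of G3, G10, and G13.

G3 = H, G10 = H, G13 = L

G1 = in2 XOR in0 = L XOR H = H
G2 = NOT in1 = NOT H = L
G3 = G2 XOR in3 = L XOR H = H
G4 = in4 XOR G2 = L XOR L = L
G5 = G1 XOR G2 = H XOR L = H
G6 = G2 XOR G1 = L XOR H = H
G7 = G4 XOR G6 = L XOR H = H
G8 = G7 XOR G6 = H XOR H = L
G10 = G5 XOR G8 = H XOR L = H
G13 = G7 XOR G5 = H XOR H = L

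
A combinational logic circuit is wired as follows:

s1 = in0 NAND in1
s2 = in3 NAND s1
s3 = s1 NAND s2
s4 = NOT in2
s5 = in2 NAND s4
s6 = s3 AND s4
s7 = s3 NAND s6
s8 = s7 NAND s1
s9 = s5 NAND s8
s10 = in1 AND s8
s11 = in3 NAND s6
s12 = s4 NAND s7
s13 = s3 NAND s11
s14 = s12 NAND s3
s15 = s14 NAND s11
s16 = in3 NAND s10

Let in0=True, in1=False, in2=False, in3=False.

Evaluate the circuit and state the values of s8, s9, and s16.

s1 = in0 NAND in1 = True NAND False = True
s2 = in3 NAND s1 = False NAND True = True
s3 = s1 NAND s2 = True NAND True = False
s4 = NOT in2 = NOT False = True
s5 = in2 NAND s4 = False NAND True = True
s6 = s3 AND s4 = False AND True = False
s7 = s3 NAND s6 = False NAND False = True
s8 = s7 NAND s1 = True NAND True = False
s9 = s5 NAND s8 = True NAND False = True
s10 = in1 AND s8 = False AND False = False
s16 = in3 NAND s10 = False NAND False = True

s8 = False  s9 = True  s16 = True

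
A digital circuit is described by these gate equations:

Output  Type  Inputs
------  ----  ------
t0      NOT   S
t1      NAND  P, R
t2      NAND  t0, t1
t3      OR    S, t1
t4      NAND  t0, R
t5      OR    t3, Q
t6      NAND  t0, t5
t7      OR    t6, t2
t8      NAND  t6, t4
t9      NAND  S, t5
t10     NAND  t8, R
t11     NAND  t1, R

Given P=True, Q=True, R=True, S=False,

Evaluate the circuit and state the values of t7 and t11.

t7 = True  t11 = True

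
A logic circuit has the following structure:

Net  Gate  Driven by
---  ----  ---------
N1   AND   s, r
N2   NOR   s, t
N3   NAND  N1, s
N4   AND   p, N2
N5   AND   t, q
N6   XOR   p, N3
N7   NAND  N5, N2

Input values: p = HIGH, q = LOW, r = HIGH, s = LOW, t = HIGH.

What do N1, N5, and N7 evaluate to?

N1 = LOW, N5 = LOW, N7 = HIGH

N1 = s AND r = LOW AND HIGH = LOW
N2 = s NOR t = LOW NOR HIGH = LOW
N5 = t AND q = HIGH AND LOW = LOW
N7 = N5 NAND N2 = LOW NAND LOW = HIGH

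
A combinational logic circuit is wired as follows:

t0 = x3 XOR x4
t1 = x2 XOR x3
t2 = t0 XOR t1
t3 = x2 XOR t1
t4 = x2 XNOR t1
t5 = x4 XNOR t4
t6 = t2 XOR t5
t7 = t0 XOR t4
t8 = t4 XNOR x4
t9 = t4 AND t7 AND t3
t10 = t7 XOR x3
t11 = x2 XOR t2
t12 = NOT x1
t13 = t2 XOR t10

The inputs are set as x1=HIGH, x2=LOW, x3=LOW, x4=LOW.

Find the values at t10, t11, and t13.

t0 = x3 XOR x4 = LOW XOR LOW = LOW
t1 = x2 XOR x3 = LOW XOR LOW = LOW
t2 = t0 XOR t1 = LOW XOR LOW = LOW
t4 = x2 XNOR t1 = LOW XNOR LOW = HIGH
t7 = t0 XOR t4 = LOW XOR HIGH = HIGH
t10 = t7 XOR x3 = HIGH XOR LOW = HIGH
t11 = x2 XOR t2 = LOW XOR LOW = LOW
t13 = t2 XOR t10 = LOW XOR HIGH = HIGH

t10 = HIGH, t11 = LOW, t13 = HIGH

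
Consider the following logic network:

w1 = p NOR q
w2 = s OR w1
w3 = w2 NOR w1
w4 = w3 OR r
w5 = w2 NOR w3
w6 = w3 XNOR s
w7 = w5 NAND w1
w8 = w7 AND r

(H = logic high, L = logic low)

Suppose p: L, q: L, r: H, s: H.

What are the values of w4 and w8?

w4 = H  w8 = H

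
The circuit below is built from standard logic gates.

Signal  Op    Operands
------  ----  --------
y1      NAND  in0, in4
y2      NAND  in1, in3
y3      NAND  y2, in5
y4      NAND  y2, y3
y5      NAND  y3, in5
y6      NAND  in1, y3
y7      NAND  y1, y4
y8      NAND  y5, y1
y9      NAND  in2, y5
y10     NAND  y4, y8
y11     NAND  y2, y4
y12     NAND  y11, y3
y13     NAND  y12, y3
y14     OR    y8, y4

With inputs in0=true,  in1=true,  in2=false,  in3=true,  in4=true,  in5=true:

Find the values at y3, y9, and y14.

y3 = true, y9 = true, y14 = true

y1 = in0 NAND in4 = true NAND true = false
y2 = in1 NAND in3 = true NAND true = false
y3 = y2 NAND in5 = false NAND true = true
y4 = y2 NAND y3 = false NAND true = true
y5 = y3 NAND in5 = true NAND true = false
y8 = y5 NAND y1 = false NAND false = true
y9 = in2 NAND y5 = false NAND false = true
y14 = y8 OR y4 = true OR true = true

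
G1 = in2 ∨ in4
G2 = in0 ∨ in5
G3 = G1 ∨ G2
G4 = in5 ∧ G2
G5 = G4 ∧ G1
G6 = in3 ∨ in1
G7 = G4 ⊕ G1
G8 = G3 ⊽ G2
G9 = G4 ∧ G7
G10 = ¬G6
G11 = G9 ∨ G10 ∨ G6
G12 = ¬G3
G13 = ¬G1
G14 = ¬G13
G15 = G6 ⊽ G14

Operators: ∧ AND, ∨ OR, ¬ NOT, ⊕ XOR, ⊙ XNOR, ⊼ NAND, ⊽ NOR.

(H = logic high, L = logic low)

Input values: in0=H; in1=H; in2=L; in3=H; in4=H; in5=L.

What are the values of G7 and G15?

G1 = in2 OR in4 = L OR H = H
G2 = in0 OR in5 = H OR L = H
G4 = in5 AND G2 = L AND H = L
G6 = in3 OR in1 = H OR H = H
G7 = G4 XOR G1 = L XOR H = H
G13 = NOT G1 = NOT H = L
G14 = NOT G13 = NOT L = H
G15 = G6 NOR G14 = H NOR H = L

G7 = H  G15 = L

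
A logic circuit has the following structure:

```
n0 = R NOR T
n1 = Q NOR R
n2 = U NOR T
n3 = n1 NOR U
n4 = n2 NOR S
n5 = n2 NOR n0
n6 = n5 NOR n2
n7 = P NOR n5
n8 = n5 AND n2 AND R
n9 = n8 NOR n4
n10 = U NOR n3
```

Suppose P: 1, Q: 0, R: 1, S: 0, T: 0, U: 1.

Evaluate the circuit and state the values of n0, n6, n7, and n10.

n0 = 0, n6 = 0, n7 = 0, n10 = 0

n0 = R NOR T = 1 NOR 0 = 0
n1 = Q NOR R = 0 NOR 1 = 0
n2 = U NOR T = 1 NOR 0 = 0
n3 = n1 NOR U = 0 NOR 1 = 0
n5 = n2 NOR n0 = 0 NOR 0 = 1
n6 = n5 NOR n2 = 1 NOR 0 = 0
n7 = P NOR n5 = 1 NOR 1 = 0
n10 = U NOR n3 = 1 NOR 0 = 0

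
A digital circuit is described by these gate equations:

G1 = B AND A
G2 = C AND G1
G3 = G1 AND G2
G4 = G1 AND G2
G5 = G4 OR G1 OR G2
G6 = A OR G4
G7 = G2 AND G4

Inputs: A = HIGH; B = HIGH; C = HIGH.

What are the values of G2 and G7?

G1 = B AND A = HIGH AND HIGH = HIGH
G2 = C AND G1 = HIGH AND HIGH = HIGH
G4 = G1 AND G2 = HIGH AND HIGH = HIGH
G7 = G2 AND G4 = HIGH AND HIGH = HIGH

G2 = HIGH  G7 = HIGH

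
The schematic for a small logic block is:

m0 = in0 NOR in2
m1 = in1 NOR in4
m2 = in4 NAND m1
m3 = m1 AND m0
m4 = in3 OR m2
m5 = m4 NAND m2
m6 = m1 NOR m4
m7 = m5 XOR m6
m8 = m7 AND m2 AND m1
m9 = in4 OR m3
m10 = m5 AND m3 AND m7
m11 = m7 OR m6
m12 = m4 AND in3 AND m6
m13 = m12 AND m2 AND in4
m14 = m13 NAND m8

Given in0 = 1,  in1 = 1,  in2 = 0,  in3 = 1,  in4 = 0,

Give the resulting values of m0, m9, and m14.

m0 = 0  m9 = 0  m14 = 1

m0 = in0 NOR in2 = 1 NOR 0 = 0
m1 = in1 NOR in4 = 1 NOR 0 = 0
m2 = in4 NAND m1 = 0 NAND 0 = 1
m3 = m1 AND m0 = 0 AND 0 = 0
m4 = in3 OR m2 = 1 OR 1 = 1
m5 = m4 NAND m2 = 1 NAND 1 = 0
m6 = m1 NOR m4 = 0 NOR 1 = 0
m7 = m5 XOR m6 = 0 XOR 0 = 0
m8 = m7 AND m2 AND m1 = 0 AND 1 AND 0 = 0
m9 = in4 OR m3 = 0 OR 0 = 0
m12 = m4 AND in3 AND m6 = 1 AND 1 AND 0 = 0
m13 = m12 AND m2 AND in4 = 0 AND 1 AND 0 = 0
m14 = m13 NAND m8 = 0 NAND 0 = 1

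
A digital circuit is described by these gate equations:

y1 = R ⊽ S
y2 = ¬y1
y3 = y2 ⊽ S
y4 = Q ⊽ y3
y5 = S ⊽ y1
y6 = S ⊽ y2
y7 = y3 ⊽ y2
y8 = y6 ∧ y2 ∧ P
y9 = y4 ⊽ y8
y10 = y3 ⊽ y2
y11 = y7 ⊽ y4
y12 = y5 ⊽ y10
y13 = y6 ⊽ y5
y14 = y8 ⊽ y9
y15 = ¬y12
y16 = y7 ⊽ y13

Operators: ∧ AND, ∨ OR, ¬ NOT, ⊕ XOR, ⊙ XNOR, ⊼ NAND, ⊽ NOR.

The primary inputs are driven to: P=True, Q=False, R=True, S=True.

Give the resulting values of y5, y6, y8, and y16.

y1 = R NOR S = True NOR True = False
y2 = NOT y1 = NOT False = True
y3 = y2 NOR S = True NOR True = False
y5 = S NOR y1 = True NOR False = False
y6 = S NOR y2 = True NOR True = False
y7 = y3 NOR y2 = False NOR True = False
y8 = y6 AND y2 AND P = False AND True AND True = False
y13 = y6 NOR y5 = False NOR False = True
y16 = y7 NOR y13 = False NOR True = False

y5 = False  y6 = False  y8 = False  y16 = False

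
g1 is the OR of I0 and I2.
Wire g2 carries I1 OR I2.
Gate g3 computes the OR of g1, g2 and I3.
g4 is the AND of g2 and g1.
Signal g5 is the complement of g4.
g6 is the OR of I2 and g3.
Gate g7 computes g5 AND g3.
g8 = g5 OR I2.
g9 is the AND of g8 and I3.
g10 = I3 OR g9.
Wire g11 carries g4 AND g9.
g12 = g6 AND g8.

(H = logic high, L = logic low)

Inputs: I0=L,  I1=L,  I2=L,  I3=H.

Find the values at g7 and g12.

g1 = I0 OR I2 = L OR L = L
g2 = I1 OR I2 = L OR L = L
g3 = g1 OR g2 OR I3 = L OR L OR H = H
g4 = g2 AND g1 = L AND L = L
g5 = NOT g4 = NOT L = H
g6 = I2 OR g3 = L OR H = H
g7 = g5 AND g3 = H AND H = H
g8 = g5 OR I2 = H OR L = H
g12 = g6 AND g8 = H AND H = H

g7 = H, g12 = H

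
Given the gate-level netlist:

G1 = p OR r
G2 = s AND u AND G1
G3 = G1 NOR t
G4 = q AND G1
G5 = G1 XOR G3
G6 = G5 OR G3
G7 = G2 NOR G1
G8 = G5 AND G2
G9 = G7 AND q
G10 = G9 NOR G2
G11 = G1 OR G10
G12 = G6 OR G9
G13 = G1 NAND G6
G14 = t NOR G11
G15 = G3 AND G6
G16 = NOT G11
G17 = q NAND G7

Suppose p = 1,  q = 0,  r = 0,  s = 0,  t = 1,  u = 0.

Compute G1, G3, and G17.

G1 = 1; G3 = 0; G17 = 1

G1 = p OR r = 1 OR 0 = 1
G2 = s AND u AND G1 = 0 AND 0 AND 1 = 0
G3 = G1 NOR t = 1 NOR 1 = 0
G7 = G2 NOR G1 = 0 NOR 1 = 0
G17 = q NAND G7 = 0 NAND 0 = 1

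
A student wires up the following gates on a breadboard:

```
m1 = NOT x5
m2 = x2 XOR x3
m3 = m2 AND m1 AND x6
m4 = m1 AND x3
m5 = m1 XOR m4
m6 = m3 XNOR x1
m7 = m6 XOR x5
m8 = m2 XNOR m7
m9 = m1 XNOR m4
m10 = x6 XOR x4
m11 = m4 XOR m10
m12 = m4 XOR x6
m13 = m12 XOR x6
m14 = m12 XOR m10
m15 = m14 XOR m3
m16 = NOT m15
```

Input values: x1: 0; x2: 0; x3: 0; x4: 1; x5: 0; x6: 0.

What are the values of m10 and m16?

m10 = 1, m16 = 0

m1 = NOT x5 = NOT 0 = 1
m2 = x2 XOR x3 = 0 XOR 0 = 0
m3 = m2 AND m1 AND x6 = 0 AND 1 AND 0 = 0
m4 = m1 AND x3 = 1 AND 0 = 0
m10 = x6 XOR x4 = 0 XOR 1 = 1
m12 = m4 XOR x6 = 0 XOR 0 = 0
m14 = m12 XOR m10 = 0 XOR 1 = 1
m15 = m14 XOR m3 = 1 XOR 0 = 1
m16 = NOT m15 = NOT 1 = 0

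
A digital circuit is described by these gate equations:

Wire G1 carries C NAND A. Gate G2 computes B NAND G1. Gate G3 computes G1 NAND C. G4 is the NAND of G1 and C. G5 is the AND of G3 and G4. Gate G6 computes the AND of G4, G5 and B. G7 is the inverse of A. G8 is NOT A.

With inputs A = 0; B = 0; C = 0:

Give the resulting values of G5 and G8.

G5 = 1; G8 = 1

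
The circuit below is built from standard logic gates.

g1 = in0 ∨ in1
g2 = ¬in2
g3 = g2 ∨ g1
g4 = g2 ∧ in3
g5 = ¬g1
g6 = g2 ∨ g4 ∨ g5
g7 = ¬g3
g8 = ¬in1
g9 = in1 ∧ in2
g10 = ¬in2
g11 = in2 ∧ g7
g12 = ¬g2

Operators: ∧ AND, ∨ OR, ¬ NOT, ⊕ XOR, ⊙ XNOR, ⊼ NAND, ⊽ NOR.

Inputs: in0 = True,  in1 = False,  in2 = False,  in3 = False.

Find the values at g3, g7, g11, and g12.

g3 = True  g7 = False  g11 = False  g12 = False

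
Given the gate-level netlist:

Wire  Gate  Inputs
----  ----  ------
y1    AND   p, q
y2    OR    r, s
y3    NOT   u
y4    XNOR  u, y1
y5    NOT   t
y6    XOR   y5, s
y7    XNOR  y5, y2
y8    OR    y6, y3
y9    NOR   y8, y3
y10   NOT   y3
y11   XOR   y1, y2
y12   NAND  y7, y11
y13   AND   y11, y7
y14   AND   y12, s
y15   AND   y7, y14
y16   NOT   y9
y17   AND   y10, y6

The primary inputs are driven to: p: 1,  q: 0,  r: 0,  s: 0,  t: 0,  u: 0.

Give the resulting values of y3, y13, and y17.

y3 = 1, y13 = 0, y17 = 0

y1 = p AND q = 1 AND 0 = 0
y2 = r OR s = 0 OR 0 = 0
y3 = NOT u = NOT 0 = 1
y5 = NOT t = NOT 0 = 1
y6 = y5 XOR s = 1 XOR 0 = 1
y7 = y5 XNOR y2 = 1 XNOR 0 = 0
y10 = NOT y3 = NOT 1 = 0
y11 = y1 XOR y2 = 0 XOR 0 = 0
y13 = y11 AND y7 = 0 AND 0 = 0
y17 = y10 AND y6 = 0 AND 1 = 0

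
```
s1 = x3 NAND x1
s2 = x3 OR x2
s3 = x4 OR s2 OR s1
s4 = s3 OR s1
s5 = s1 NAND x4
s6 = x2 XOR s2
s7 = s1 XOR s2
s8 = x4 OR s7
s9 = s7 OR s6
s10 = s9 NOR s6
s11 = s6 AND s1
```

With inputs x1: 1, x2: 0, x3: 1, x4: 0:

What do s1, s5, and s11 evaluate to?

s1 = 0, s5 = 1, s11 = 0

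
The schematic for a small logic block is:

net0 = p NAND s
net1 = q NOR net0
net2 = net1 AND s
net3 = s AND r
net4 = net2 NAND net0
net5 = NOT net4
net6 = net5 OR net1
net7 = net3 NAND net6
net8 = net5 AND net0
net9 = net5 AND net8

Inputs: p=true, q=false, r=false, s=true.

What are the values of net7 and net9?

net7 = true; net9 = false

net0 = p NAND s = true NAND true = false
net1 = q NOR net0 = false NOR false = true
net2 = net1 AND s = true AND true = true
net3 = s AND r = true AND false = false
net4 = net2 NAND net0 = true NAND false = true
net5 = NOT net4 = NOT true = false
net6 = net5 OR net1 = false OR true = true
net7 = net3 NAND net6 = false NAND true = true
net8 = net5 AND net0 = false AND false = false
net9 = net5 AND net8 = false AND false = false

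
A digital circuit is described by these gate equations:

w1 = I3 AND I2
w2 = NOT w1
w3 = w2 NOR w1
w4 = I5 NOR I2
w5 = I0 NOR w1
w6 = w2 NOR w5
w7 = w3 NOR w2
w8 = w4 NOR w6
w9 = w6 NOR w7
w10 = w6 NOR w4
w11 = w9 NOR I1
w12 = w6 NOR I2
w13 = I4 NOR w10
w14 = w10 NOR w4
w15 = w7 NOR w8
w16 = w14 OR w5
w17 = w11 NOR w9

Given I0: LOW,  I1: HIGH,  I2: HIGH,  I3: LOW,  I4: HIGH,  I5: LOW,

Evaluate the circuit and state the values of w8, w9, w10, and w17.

w8 = HIGH; w9 = HIGH; w10 = HIGH; w17 = LOW

w1 = I3 AND I2 = LOW AND HIGH = LOW
w2 = NOT w1 = NOT LOW = HIGH
w3 = w2 NOR w1 = HIGH NOR LOW = LOW
w4 = I5 NOR I2 = LOW NOR HIGH = LOW
w5 = I0 NOR w1 = LOW NOR LOW = HIGH
w6 = w2 NOR w5 = HIGH NOR HIGH = LOW
w7 = w3 NOR w2 = LOW NOR HIGH = LOW
w8 = w4 NOR w6 = LOW NOR LOW = HIGH
w9 = w6 NOR w7 = LOW NOR LOW = HIGH
w10 = w6 NOR w4 = LOW NOR LOW = HIGH
w11 = w9 NOR I1 = HIGH NOR HIGH = LOW
w17 = w11 NOR w9 = LOW NOR HIGH = LOW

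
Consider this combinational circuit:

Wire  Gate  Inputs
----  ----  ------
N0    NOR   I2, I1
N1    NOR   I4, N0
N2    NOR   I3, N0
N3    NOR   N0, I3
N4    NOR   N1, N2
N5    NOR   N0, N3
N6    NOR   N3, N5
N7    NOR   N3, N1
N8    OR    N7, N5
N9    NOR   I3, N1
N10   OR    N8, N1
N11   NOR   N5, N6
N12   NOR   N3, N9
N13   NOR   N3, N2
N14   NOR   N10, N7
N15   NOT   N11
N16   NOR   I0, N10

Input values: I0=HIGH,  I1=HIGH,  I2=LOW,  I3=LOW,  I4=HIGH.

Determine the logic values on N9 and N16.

N0 = I2 NOR I1 = LOW NOR HIGH = LOW
N1 = I4 NOR N0 = HIGH NOR LOW = LOW
N3 = N0 NOR I3 = LOW NOR LOW = HIGH
N5 = N0 NOR N3 = LOW NOR HIGH = LOW
N7 = N3 NOR N1 = HIGH NOR LOW = LOW
N8 = N7 OR N5 = LOW OR LOW = LOW
N9 = I3 NOR N1 = LOW NOR LOW = HIGH
N10 = N8 OR N1 = LOW OR LOW = LOW
N16 = I0 NOR N10 = HIGH NOR LOW = LOW

N9 = HIGH  N16 = LOW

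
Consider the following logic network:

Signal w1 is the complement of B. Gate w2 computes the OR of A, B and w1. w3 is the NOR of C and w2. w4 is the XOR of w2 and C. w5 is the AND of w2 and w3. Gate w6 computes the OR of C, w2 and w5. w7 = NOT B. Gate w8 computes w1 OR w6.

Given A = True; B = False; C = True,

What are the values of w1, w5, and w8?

w1 = NOT B = NOT False = True
w2 = A OR B OR w1 = True OR False OR True = True
w3 = C NOR w2 = True NOR True = False
w5 = w2 AND w3 = True AND False = False
w6 = C OR w2 OR w5 = True OR True OR False = True
w8 = w1 OR w6 = True OR True = True

w1 = True  w5 = False  w8 = True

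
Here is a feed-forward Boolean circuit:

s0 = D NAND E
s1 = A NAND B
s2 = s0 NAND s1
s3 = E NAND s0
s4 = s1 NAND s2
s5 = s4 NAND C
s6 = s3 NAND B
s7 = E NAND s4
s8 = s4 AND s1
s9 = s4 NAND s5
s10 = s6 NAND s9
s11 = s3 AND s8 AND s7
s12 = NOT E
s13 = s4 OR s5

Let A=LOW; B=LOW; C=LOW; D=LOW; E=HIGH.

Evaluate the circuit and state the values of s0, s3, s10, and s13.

s0 = HIGH; s3 = LOW; s10 = HIGH; s13 = HIGH

s0 = D NAND E = LOW NAND HIGH = HIGH
s1 = A NAND B = LOW NAND LOW = HIGH
s2 = s0 NAND s1 = HIGH NAND HIGH = LOW
s3 = E NAND s0 = HIGH NAND HIGH = LOW
s4 = s1 NAND s2 = HIGH NAND LOW = HIGH
s5 = s4 NAND C = HIGH NAND LOW = HIGH
s6 = s3 NAND B = LOW NAND LOW = HIGH
s9 = s4 NAND s5 = HIGH NAND HIGH = LOW
s10 = s6 NAND s9 = HIGH NAND LOW = HIGH
s13 = s4 OR s5 = HIGH OR HIGH = HIGH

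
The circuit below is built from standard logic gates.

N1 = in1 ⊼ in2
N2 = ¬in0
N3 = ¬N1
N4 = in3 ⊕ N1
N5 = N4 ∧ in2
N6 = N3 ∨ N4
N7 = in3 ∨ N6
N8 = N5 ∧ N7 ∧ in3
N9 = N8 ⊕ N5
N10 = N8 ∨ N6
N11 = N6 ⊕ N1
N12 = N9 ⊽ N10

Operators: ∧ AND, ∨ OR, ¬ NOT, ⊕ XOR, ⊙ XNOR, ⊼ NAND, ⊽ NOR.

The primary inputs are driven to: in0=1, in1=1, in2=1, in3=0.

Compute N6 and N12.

N6 = 1; N12 = 0

N1 = in1 NAND in2 = 1 NAND 1 = 0
N3 = NOT N1 = NOT 0 = 1
N4 = in3 XOR N1 = 0 XOR 0 = 0
N5 = N4 AND in2 = 0 AND 1 = 0
N6 = N3 OR N4 = 1 OR 0 = 1
N7 = in3 OR N6 = 0 OR 1 = 1
N8 = N5 AND N7 AND in3 = 0 AND 1 AND 0 = 0
N9 = N8 XOR N5 = 0 XOR 0 = 0
N10 = N8 OR N6 = 0 OR 1 = 1
N12 = N9 NOR N10 = 0 NOR 1 = 0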